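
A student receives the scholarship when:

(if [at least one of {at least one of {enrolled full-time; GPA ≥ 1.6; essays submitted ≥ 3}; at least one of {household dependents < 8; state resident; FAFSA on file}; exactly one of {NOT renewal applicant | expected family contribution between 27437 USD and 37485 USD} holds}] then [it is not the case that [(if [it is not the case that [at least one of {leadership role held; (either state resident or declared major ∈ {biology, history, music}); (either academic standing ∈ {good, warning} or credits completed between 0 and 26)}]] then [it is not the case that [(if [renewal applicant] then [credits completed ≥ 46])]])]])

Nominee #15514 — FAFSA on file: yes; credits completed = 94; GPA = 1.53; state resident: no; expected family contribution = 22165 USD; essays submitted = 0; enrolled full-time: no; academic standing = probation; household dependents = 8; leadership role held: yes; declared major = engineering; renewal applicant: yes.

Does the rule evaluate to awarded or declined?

Declined

Atomic conditions:
  enrolled full-time: no → false
  GPA ≥ 1.6: 1.53 ≥ 1.6 is false
  essays submitted ≥ 3: 0 ≥ 3 is false
  household dependents < 8: 8 < 8 is false
  state resident: no → false
  FAFSA on file: yes → true
  NOT renewal applicant: yes → false
  expected family contribution between 27437 USD and 37485 USD: 22165 in [27437, 37485] is false
  leadership role held: yes → true
  declared major ∈ {biology, history, music}: engineering is not in the set → false
  academic standing ∈ {good, warning}: probation is not in the set → false
  credits completed between 0 and 26: 94 in [0, 26] is false
  renewal applicant: yes → true
  credits completed ≥ 46: 94 ≥ 46 is true
Combine:
[1.1] false OR false OR false = false
[1.2] false OR false OR true = true
[1.3] exactly-one(false, false) = false
[1] false OR true OR false = true
[2.1.1.1.2] false OR false = false
[2.1.1.1.3] false OR false = false
[2.1.1.1] true OR false OR false = true
[2.1.1] NOT true = false
[2.1.2.1] true → true = true
[2.1.2] NOT true = false
[2.1] false → false (antecedent false ⇒ implication holds) = true
[2] NOT true = false
[root] true → false = false
Overall: false → declined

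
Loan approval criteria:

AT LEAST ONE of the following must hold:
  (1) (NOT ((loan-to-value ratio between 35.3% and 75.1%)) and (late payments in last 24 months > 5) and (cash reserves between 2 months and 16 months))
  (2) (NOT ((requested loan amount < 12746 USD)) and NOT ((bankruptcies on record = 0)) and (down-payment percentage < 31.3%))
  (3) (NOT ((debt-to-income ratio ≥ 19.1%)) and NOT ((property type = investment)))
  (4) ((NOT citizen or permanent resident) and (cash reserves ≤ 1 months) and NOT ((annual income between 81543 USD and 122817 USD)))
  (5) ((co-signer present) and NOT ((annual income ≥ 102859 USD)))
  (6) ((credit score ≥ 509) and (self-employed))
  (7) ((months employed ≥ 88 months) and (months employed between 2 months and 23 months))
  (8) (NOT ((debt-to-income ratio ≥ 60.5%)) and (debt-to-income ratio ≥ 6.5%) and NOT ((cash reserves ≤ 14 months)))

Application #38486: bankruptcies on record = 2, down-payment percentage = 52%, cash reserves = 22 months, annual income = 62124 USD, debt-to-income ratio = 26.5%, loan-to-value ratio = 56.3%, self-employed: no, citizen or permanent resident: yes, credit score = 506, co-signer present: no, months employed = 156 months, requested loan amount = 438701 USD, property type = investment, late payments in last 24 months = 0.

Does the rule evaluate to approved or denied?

Approved

Atomic conditions:
  loan-to-value ratio between 35.3% and 75.1%: 56.3 in [35.3, 75.1] is true
  late payments in last 24 months > 5: 0 > 5 is false
  cash reserves between 2 months and 16 months: 22 in [2, 16] is false
  requested loan amount < 12746 USD: 438701 < 12746 is false
  bankruptcies on record = 0: 2 == 0 is false
  down-payment percentage < 31.3%: 52 < 31.3 is false
  debt-to-income ratio ≥ 19.1%: 26.5 ≥ 19.1 is true
  property type = investment: investment == investment is true
  NOT citizen or permanent resident: yes → false
  cash reserves ≤ 1 months: 22 ≤ 1 is false
  annual income between 81543 USD and 122817 USD: 62124 in [81543, 122817] is false
  co-signer present: no → false
  annual income ≥ 102859 USD: 62124 ≥ 102859 is false
  credit score ≥ 509: 506 ≥ 509 is false
  self-employed: no → false
  months employed ≥ 88 months: 156 ≥ 88 is true
  months employed between 2 months and 23 months: 156 in [2, 23] is false
  debt-to-income ratio ≥ 60.5%: 26.5 ≥ 60.5 is false
  debt-to-income ratio ≥ 6.5%: 26.5 ≥ 6.5 is true
  cash reserves ≤ 14 months: 22 ≤ 14 is false
Combine:
[1.1] NOT true = false
[1] false AND false AND false = false
[2.1] NOT false = true
[2.2] NOT false = true
[2] true AND true AND false = false
[3.1] NOT true = false
[3.2] NOT true = false
[3] false AND false = false
[4.3] NOT false = true
[4] false AND false AND true = false
[5.2] NOT false = true
[5] false AND true = false
[6] false AND false = false
[7] true AND false = false
[8.1] NOT false = true
[8.3] NOT false = true
[8] true AND true AND true = true
[root] false OR false OR false OR false OR false OR false OR false OR true = true
Overall: true → approved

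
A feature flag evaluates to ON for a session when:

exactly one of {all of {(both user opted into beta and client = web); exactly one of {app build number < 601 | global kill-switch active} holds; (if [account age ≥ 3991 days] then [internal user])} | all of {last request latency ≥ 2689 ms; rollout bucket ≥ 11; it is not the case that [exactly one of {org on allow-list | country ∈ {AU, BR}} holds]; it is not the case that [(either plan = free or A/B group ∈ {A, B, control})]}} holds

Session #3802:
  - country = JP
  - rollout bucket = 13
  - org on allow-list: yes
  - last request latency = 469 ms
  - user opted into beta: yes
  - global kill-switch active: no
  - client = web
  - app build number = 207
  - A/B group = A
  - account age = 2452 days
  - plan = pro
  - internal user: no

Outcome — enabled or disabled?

Atomic conditions:
  user opted into beta: yes → true
  client = web: web == web is true
  app build number < 601: 207 < 601 is true
  global kill-switch active: no → false
  account age ≥ 3991 days: 2452 ≥ 3991 is false
  internal user: no → false
  last request latency ≥ 2689 ms: 469 ≥ 2689 is false
  rollout bucket ≥ 11: 13 ≥ 11 is true
  org on allow-list: yes → true
  country ∈ {AU, BR}: JP is not in the set → false
  plan = free: pro == free is false
  A/B group ∈ {A, B, control}: A is in the set → true
Combine:
[1.1] true AND true = true
[1.2] exactly-one(true, false) = true
[1.3] false → false (antecedent false ⇒ implication holds) = true
[1] true AND true AND true = true
[2.3.1] exactly-one(true, false) = true
[2.3] NOT true = false
[2.4.1] false OR true = true
[2.4] NOT true = false
[2] false AND true AND false AND false = false
[root] exactly-one(true, false) = true
Overall: true → enabled

Enabled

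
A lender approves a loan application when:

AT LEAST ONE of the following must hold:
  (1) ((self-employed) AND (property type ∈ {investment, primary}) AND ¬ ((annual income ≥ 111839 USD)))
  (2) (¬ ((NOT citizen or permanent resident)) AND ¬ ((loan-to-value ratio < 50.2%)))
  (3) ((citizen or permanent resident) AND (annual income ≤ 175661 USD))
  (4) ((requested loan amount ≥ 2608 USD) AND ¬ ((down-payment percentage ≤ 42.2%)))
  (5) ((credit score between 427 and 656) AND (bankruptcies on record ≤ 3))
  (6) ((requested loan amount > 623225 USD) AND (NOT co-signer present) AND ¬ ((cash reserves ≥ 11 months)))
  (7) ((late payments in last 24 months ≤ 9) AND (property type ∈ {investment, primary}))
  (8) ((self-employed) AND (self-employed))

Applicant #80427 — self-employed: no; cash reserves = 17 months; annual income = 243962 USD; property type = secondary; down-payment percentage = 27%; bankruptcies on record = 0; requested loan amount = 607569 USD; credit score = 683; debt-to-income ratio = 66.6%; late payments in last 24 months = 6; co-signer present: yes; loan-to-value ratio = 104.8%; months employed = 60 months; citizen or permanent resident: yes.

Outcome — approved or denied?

Atomic conditions:
  self-employed: no → false
  property type ∈ {investment, primary}: secondary is not in the set → false
  annual income ≥ 111839 USD: 243962 ≥ 111839 is true
  NOT citizen or permanent resident: yes → false
  loan-to-value ratio < 50.2%: 104.8 < 50.2 is false
  citizen or permanent resident: yes → true
  annual income ≤ 175661 USD: 243962 ≤ 175661 is false
  requested loan amount ≥ 2608 USD: 607569 ≥ 2608 is true
  down-payment percentage ≤ 42.2%: 27 ≤ 42.2 is true
  credit score between 427 and 656: 683 in [427, 656] is false
  bankruptcies on record ≤ 3: 0 ≤ 3 is true
  requested loan amount > 623225 USD: 607569 > 623225 is false
  NOT co-signer present: yes → false
  cash reserves ≥ 11 months: 17 ≥ 11 is true
  late payments in last 24 months ≤ 9: 6 ≤ 9 is true
Combine:
[1.3] NOT true = false
[1] false AND false AND false = false
[2.1] NOT false = true
[2.2] NOT false = true
[2] true AND true = true
[3] true AND false = false
[4.2] NOT true = false
[4] true AND false = false
[5] false AND true = false
[6.3] NOT true = false
[6] false AND false AND false = false
[7] true AND false = false
[8] false AND false = false
[root] false OR true OR false OR false OR false OR false OR false OR false = true
Overall: true → approved

Approved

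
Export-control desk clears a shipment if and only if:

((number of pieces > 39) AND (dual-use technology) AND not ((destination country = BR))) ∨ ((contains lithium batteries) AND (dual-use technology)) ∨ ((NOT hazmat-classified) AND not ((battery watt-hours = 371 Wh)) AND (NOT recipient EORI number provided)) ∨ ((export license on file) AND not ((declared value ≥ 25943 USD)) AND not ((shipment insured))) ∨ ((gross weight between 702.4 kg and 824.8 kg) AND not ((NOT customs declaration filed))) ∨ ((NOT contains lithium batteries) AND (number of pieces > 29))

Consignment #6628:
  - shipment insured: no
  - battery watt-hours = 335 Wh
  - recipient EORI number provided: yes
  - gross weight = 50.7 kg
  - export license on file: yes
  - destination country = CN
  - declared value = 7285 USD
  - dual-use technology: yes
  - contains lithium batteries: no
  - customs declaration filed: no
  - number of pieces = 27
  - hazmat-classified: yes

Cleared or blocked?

Cleared

Atomic conditions:
  number of pieces > 39: 27 > 39 is false
  dual-use technology: yes → true
  destination country = BR: CN == BR is false
  contains lithium batteries: no → false
  NOT hazmat-classified: yes → false
  battery watt-hours = 371 Wh: 335 == 371 is false
  NOT recipient EORI number provided: yes → false
  export license on file: yes → true
  declared value ≥ 25943 USD: 7285 ≥ 25943 is false
  shipment insured: no → false
  gross weight between 702.4 kg and 824.8 kg: 50.7 in [702.4, 824.8] is false
  NOT customs declaration filed: no → true
  NOT contains lithium batteries: no → true
  number of pieces > 29: 27 > 29 is false
Combine:
[1.3] NOT false = true
[1] false AND true AND true = false
[2] false AND true = false
[3.2] NOT false = true
[3] false AND true AND false = false
[4.2] NOT false = true
[4.3] NOT false = true
[4] true AND true AND true = true
[5.2] NOT true = false
[5] false AND false = false
[6] true AND false = false
[root] false OR false OR false OR true OR false OR false = true
Overall: true → cleared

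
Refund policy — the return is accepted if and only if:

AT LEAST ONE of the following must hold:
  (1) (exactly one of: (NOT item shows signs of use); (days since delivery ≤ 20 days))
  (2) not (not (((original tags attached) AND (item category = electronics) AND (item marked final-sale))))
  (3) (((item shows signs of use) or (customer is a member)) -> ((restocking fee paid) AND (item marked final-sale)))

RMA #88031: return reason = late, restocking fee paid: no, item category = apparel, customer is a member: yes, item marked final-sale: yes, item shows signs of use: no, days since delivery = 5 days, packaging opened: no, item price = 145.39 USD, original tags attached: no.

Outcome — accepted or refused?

Atomic conditions:
  NOT item shows signs of use: no → true
  days since delivery ≤ 20 days: 5 ≤ 20 is true
  original tags attached: no → false
  item category = electronics: apparel == electronics is false
  item marked final-sale: yes → true
  item shows signs of use: no → false
  customer is a member: yes → true
  restocking fee paid: no → false
Combine:
[1] exactly-one(true, true) = false
[2.1.1] false AND false AND true = false
[2.1] NOT false = true
[2] NOT true = false
[3.1] false OR true = true
[3.2] false AND true = false
[3] true → false = false
[root] false OR false OR false = false
Overall: false → refused

Refused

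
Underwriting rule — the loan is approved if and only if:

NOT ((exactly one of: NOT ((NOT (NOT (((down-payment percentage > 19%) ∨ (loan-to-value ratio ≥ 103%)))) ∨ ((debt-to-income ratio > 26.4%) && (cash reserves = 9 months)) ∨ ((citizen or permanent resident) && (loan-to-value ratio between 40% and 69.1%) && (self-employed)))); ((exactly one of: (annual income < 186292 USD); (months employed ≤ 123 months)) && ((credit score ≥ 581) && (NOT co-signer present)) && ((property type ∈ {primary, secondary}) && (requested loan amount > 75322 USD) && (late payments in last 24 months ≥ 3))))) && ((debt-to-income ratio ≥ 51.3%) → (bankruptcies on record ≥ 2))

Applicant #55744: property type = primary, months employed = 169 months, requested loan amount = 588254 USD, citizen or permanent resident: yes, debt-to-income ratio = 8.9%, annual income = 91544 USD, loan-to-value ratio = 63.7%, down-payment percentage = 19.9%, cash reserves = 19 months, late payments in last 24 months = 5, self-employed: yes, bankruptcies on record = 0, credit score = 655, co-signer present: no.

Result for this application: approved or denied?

Denied

Atomic conditions:
  down-payment percentage > 19%: 19.9 > 19 is true
  loan-to-value ratio ≥ 103%: 63.7 ≥ 103 is false
  debt-to-income ratio > 26.4%: 8.9 > 26.4 is false
  cash reserves = 9 months: 19 == 9 is false
  citizen or permanent resident: yes → true
  loan-to-value ratio between 40% and 69.1%: 63.7 in [40, 69.1] is true
  self-employed: yes → true
  annual income < 186292 USD: 91544 < 186292 is true
  months employed ≤ 123 months: 169 ≤ 123 is false
  credit score ≥ 581: 655 ≥ 581 is true
  NOT co-signer present: no → true
  property type ∈ {primary, secondary}: primary is in the set → true
  requested loan amount > 75322 USD: 588254 > 75322 is true
  late payments in last 24 months ≥ 3: 5 ≥ 3 is true
  debt-to-income ratio ≥ 51.3%: 8.9 ≥ 51.3 is false
  bankruptcies on record ≥ 2: 0 ≥ 2 is false
Combine:
[1.1.1.1.1.1.1] true OR false = true
[1.1.1.1.1.1] NOT true = false
[1.1.1.1.1] NOT false = true
[1.1.1.1.2] false AND false = false
[1.1.1.1.3] true AND true AND true = true
[1.1.1.1] true OR false OR true = true
[1.1.1] NOT true = false
[1.1.2.1] exactly-one(true, false) = true
[1.1.2.2] true AND true = true
[1.1.2.3] true AND true AND true = true
[1.1.2] true AND true AND true = true
[1.1] exactly-one(false, true) = true
[1] NOT true = false
[2] false → false (antecedent false ⇒ implication holds) = true
[root] false AND true = false
Overall: false → denied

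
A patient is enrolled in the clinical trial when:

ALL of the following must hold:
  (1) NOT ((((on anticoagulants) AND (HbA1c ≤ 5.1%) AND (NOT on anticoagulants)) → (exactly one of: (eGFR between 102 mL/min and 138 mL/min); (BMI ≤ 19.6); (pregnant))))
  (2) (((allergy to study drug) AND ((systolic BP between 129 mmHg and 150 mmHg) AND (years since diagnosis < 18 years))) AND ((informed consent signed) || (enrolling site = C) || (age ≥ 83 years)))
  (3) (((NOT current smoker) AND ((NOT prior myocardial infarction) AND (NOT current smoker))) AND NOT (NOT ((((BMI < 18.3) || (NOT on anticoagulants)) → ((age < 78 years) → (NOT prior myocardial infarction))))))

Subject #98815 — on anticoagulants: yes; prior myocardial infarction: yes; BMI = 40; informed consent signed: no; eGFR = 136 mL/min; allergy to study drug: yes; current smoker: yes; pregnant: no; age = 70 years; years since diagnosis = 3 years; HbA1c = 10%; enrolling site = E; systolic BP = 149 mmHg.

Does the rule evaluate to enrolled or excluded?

Atomic conditions:
  on anticoagulants: yes → true
  HbA1c ≤ 5.1%: 10 ≤ 5.1 is false
  NOT on anticoagulants: yes → false
  eGFR between 102 mL/min and 138 mL/min: 136 in [102, 138] is true
  BMI ≤ 19.6: 40 ≤ 19.6 is false
  pregnant: no → false
  allergy to study drug: yes → true
  systolic BP between 129 mmHg and 150 mmHg: 149 in [129, 150] is true
  years since diagnosis < 18 years: 3 < 18 is true
  informed consent signed: no → false
  enrolling site = C: E == C is false
  age ≥ 83 years: 70 ≥ 83 is false
  NOT current smoker: yes → false
  NOT prior myocardial infarction: yes → false
  BMI < 18.3: 40 < 18.3 is false
  age < 78 years: 70 < 78 is true
Combine:
[1.1.1] true AND false AND false = false
[1.1.2] exactly-one(true, false, false) = true
[1.1] false → true (antecedent false ⇒ implication holds) = true
[1] NOT true = false
[2.1.2] true AND true = true
[2.1] true AND true = true
[2.2] false OR false OR false = false
[2] true AND false = false
[3.1.2] false AND false = false
[3.1] false AND false = false
[3.2.1.1.1] false OR false = false
[3.2.1.1.2] true → false = false
[3.2.1.1] false → false (antecedent false ⇒ implication holds) = true
[3.2.1] NOT true = false
[3.2] NOT false = true
[3] false AND true = false
[root] false AND false AND false = false
Overall: false → excluded

Excluded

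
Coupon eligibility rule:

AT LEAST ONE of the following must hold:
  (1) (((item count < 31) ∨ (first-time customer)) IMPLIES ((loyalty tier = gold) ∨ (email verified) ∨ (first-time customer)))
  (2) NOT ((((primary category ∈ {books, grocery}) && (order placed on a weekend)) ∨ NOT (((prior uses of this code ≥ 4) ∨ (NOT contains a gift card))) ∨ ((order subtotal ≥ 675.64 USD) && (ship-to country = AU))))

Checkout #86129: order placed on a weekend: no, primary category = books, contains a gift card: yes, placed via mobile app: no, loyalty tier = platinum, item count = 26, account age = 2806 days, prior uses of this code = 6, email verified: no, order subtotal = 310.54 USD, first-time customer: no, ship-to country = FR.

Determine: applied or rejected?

Applied

Atomic conditions:
  item count < 31: 26 < 31 is true
  first-time customer: no → false
  loyalty tier = gold: platinum == gold is false
  email verified: no → false
  primary category ∈ {books, grocery}: books is in the set → true
  order placed on a weekend: no → false
  prior uses of this code ≥ 4: 6 ≥ 4 is true
  NOT contains a gift card: yes → false
  order subtotal ≥ 675.64 USD: 310.54 ≥ 675.64 is false
  ship-to country = AU: FR == AU is false
Combine:
[1.1] true OR false = true
[1.2] false OR false OR false = false
[1] true → false = false
[2.1.1] true AND false = false
[2.1.2.1] true OR false = true
[2.1.2] NOT true = false
[2.1.3] false AND false = false
[2.1] false OR false OR false = false
[2] NOT false = true
[root] false OR true = true
Overall: true → applied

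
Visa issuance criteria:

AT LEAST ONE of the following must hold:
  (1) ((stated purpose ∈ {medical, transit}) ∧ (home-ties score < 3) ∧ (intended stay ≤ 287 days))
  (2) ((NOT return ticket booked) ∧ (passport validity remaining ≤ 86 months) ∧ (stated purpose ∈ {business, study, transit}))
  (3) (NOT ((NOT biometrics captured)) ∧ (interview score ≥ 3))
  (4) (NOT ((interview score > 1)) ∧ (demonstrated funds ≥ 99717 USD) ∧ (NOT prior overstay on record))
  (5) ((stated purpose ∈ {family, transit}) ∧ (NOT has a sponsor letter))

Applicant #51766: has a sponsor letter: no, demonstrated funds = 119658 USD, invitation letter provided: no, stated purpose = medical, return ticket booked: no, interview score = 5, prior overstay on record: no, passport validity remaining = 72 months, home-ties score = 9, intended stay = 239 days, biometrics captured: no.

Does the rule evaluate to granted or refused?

Refused

Atomic conditions:
  stated purpose ∈ {medical, transit}: medical is in the set → true
  home-ties score < 3: 9 < 3 is false
  intended stay ≤ 287 days: 239 ≤ 287 is true
  NOT return ticket booked: no → true
  passport validity remaining ≤ 86 months: 72 ≤ 86 is true
  stated purpose ∈ {business, study, transit}: medical is not in the set → false
  NOT biometrics captured: no → true
  interview score ≥ 3: 5 ≥ 3 is true
  interview score > 1: 5 > 1 is true
  demonstrated funds ≥ 99717 USD: 119658 ≥ 99717 is true
  NOT prior overstay on record: no → true
  stated purpose ∈ {family, transit}: medical is not in the set → false
  NOT has a sponsor letter: no → true
Combine:
[1] true AND false AND true = false
[2] true AND true AND false = false
[3.1] NOT true = false
[3] false AND true = false
[4.1] NOT true = false
[4] false AND true AND true = false
[5] false AND true = false
[root] false OR false OR false OR false OR false = false
Overall: false → refused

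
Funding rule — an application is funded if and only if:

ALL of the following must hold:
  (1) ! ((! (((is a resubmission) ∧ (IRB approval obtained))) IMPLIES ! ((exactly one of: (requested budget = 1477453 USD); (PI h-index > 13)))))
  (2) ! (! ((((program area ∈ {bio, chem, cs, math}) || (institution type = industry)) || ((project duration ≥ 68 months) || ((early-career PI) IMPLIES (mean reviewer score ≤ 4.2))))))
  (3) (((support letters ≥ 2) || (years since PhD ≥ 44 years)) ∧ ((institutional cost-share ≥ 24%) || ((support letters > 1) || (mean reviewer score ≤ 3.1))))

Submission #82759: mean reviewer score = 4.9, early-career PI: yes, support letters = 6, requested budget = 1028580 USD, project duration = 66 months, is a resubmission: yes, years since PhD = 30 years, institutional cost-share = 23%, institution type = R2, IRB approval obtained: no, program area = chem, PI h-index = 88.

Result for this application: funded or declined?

Funded

Atomic conditions:
  is a resubmission: yes → true
  IRB approval obtained: no → false
  requested budget = 1477453 USD: 1028580 == 1477453 is false
  PI h-index > 13: 88 > 13 is true
  program area ∈ {bio, chem, cs, math}: chem is in the set → true
  institution type = industry: R2 == industry is false
  project duration ≥ 68 months: 66 ≥ 68 is false
  early-career PI: yes → true
  mean reviewer score ≤ 4.2: 4.9 ≤ 4.2 is false
  support letters ≥ 2: 6 ≥ 2 is true
  years since PhD ≥ 44 years: 30 ≥ 44 is false
  institutional cost-share ≥ 24%: 23 ≥ 24 is false
  support letters > 1: 6 > 1 is true
  mean reviewer score ≤ 3.1: 4.9 ≤ 3.1 is false
Combine:
[1.1.1.1] true AND false = false
[1.1.1] NOT false = true
[1.1.2.1] exactly-one(false, true) = true
[1.1.2] NOT true = false
[1.1] true → false = false
[1] NOT false = true
[2.1.1.1] true OR false = true
[2.1.1.2.2] true → false = false
[2.1.1.2] false OR false = false
[2.1.1] true OR false = true
[2.1] NOT true = false
[2] NOT false = true
[3.1] true OR false = true
[3.2.2] true OR false = true
[3.2] false OR true = true
[3] true AND true = true
[root] true AND true AND true = true
Overall: true → funded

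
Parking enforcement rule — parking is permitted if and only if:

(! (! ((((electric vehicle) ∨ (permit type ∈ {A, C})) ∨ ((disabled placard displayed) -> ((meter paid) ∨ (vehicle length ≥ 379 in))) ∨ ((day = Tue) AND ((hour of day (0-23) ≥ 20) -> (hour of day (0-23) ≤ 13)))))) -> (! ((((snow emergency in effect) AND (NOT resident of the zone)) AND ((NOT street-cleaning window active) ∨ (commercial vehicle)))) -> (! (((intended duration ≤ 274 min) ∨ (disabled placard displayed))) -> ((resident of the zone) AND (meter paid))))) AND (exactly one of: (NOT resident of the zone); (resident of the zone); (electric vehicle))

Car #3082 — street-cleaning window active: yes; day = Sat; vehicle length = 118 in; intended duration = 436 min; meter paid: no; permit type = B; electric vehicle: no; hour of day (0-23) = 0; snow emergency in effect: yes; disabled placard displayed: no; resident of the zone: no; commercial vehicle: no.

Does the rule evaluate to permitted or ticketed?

Ticketed

Atomic conditions:
  electric vehicle: no → false
  permit type ∈ {A, C}: B is not in the set → false
  disabled placard displayed: no → false
  meter paid: no → false
  vehicle length ≥ 379 in: 118 ≥ 379 is false
  day = Tue: Sat == Tue is false
  hour of day (0-23) ≥ 20: 0 ≥ 20 is false
  hour of day (0-23) ≤ 13: 0 ≤ 13 is true
  snow emergency in effect: yes → true
  NOT resident of the zone: no → true
  NOT street-cleaning window active: yes → false
  commercial vehicle: no → false
  intended duration ≤ 274 min: 436 ≤ 274 is false
  resident of the zone: no → false
Combine:
[1.1.1.1.1] false OR false = false
[1.1.1.1.2.2] false OR false = false
[1.1.1.1.2] false → false (antecedent false ⇒ implication holds) = true
[1.1.1.1.3.2] false → true (antecedent false ⇒ implication holds) = true
[1.1.1.1.3] false AND true = false
[1.1.1.1] false OR true OR false = true
[1.1.1] NOT true = false
[1.1] NOT false = true
[1.2.1.1.1] true AND true = true
[1.2.1.1.2] false OR false = false
[1.2.1.1] true AND false = false
[1.2.1] NOT false = true
[1.2.2.1.1] false OR false = false
[1.2.2.1] NOT false = true
[1.2.2.2] false AND false = false
[1.2.2] true → false = false
[1.2] true → false = false
[1] true → false = false
[2] exactly-one(true, false, false) = true
[root] false AND true = false
Overall: false → ticketed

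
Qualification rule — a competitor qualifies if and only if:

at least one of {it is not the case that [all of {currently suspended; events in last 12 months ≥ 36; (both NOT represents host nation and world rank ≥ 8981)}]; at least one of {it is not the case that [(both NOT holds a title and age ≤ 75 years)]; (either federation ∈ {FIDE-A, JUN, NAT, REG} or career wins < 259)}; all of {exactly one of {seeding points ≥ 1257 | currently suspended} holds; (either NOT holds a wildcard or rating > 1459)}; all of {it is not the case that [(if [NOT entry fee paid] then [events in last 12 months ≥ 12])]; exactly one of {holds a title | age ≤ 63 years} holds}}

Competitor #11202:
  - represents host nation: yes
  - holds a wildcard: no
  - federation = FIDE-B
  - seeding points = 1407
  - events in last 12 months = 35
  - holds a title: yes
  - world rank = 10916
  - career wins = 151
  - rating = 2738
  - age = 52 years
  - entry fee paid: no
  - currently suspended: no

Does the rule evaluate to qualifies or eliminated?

Atomic conditions:
  currently suspended: no → false
  events in last 12 months ≥ 36: 35 ≥ 36 is false
  NOT represents host nation: yes → false
  world rank ≥ 8981: 10916 ≥ 8981 is true
  NOT holds a title: yes → false
  age ≤ 75 years: 52 ≤ 75 is true
  federation ∈ {FIDE-A, JUN, NAT, REG}: FIDE-B is not in the set → false
  career wins < 259: 151 < 259 is true
  seeding points ≥ 1257: 1407 ≥ 1257 is true
  NOT holds a wildcard: no → true
  rating > 1459: 2738 > 1459 is true
  NOT entry fee paid: no → true
  events in last 12 months ≥ 12: 35 ≥ 12 is true
  holds a title: yes → true
  age ≤ 63 years: 52 ≤ 63 is true
Combine:
[1.1.3] false AND true = false
[1.1] false AND false AND false = false
[1] NOT false = true
[2.1.1] false AND true = false
[2.1] NOT false = true
[2.2] false OR true = true
[2] true OR true = true
[3.1] exactly-one(true, false) = true
[3.2] true OR true = true
[3] true AND true = true
[4.1.1] true → true = true
[4.1] NOT true = false
[4.2] exactly-one(true, true) = false
[4] false AND false = false
[root] true OR true OR true OR false = true
Overall: true → qualifies

Qualifies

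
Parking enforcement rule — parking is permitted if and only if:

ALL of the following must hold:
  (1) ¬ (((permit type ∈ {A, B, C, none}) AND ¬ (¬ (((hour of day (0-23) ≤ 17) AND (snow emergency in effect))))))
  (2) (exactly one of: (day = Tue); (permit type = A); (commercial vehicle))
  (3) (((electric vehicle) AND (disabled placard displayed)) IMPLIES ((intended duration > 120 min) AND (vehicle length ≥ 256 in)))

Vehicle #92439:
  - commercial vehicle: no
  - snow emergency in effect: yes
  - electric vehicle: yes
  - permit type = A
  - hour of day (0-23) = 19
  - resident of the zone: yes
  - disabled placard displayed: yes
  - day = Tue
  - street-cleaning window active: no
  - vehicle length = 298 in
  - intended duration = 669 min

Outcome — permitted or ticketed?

Ticketed

Atomic conditions:
  permit type ∈ {A, B, C, none}: A is in the set → true
  hour of day (0-23) ≤ 17: 19 ≤ 17 is false
  snow emergency in effect: yes → true
  day = Tue: Tue == Tue is true
  permit type = A: A == A is true
  commercial vehicle: no → false
  electric vehicle: yes → true
  disabled placard displayed: yes → true
  intended duration > 120 min: 669 > 120 is true
  vehicle length ≥ 256 in: 298 ≥ 256 is true
Combine:
[1.1.2.1.1] false AND true = false
[1.1.2.1] NOT false = true
[1.1.2] NOT true = false
[1.1] true AND false = false
[1] NOT false = true
[2] exactly-one(true, true, false) = false
[3.1] true AND true = true
[3.2] true AND true = true
[3] true → true = true
[root] true AND false AND true = false
Overall: false → ticketed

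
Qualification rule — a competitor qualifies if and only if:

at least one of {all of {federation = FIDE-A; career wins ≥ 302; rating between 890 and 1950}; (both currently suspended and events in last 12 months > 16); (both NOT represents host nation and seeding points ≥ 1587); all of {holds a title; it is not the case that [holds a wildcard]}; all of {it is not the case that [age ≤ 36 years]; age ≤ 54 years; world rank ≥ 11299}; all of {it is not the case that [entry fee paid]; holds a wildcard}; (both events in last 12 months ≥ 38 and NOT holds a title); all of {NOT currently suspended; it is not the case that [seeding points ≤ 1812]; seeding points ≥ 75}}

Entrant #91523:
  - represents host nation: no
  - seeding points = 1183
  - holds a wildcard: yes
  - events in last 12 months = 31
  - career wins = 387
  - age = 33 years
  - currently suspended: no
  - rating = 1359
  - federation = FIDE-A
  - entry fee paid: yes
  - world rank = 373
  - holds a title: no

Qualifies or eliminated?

Atomic conditions:
  federation = FIDE-A: FIDE-A == FIDE-A is true
  career wins ≥ 302: 387 ≥ 302 is true
  rating between 890 and 1950: 1359 in [890, 1950] is true
  currently suspended: no → false
  events in last 12 months > 16: 31 > 16 is true
  NOT represents host nation: no → true
  seeding points ≥ 1587: 1183 ≥ 1587 is false
  holds a title: no → false
  holds a wildcard: yes → true
  age ≤ 36 years: 33 ≤ 36 is true
  age ≤ 54 years: 33 ≤ 54 is true
  world rank ≥ 11299: 373 ≥ 11299 is false
  entry fee paid: yes → true
  events in last 12 months ≥ 38: 31 ≥ 38 is false
  NOT holds a title: no → true
  NOT currently suspended: no → true
  seeding points ≤ 1812: 1183 ≤ 1812 is true
  seeding points ≥ 75: 1183 ≥ 75 is true
Combine:
[1] true AND true AND true = true
[2] false AND true = false
[3] true AND false = false
[4.2] NOT true = false
[4] false AND false = false
[5.1] NOT true = false
[5] false AND true AND false = false
[6.1] NOT true = false
[6] false AND true = false
[7] false AND true = false
[8.2] NOT true = false
[8] true AND false AND true = false
[root] true OR false OR false OR false OR false OR false OR false OR false = true
Overall: true → qualifies

Qualifies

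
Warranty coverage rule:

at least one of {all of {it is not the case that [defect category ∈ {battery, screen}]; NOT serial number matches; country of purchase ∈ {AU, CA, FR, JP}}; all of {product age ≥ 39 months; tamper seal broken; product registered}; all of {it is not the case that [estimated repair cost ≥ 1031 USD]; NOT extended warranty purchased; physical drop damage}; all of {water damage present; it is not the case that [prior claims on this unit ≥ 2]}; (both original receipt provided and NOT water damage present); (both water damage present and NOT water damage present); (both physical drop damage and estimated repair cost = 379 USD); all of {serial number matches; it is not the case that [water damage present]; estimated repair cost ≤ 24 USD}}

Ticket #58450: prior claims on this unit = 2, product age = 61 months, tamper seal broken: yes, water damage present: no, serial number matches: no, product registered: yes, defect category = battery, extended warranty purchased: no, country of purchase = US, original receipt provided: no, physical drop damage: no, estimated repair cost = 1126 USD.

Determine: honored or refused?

Atomic conditions:
  defect category ∈ {battery, screen}: battery is in the set → true
  NOT serial number matches: no → true
  country of purchase ∈ {AU, CA, FR, JP}: US is not in the set → false
  product age ≥ 39 months: 61 ≥ 39 is true
  tamper seal broken: yes → true
  product registered: yes → true
  estimated repair cost ≥ 1031 USD: 1126 ≥ 1031 is true
  NOT extended warranty purchased: no → true
  physical drop damage: no → false
  water damage present: no → false
  prior claims on this unit ≥ 2: 2 ≥ 2 is true
  original receipt provided: no → false
  NOT water damage present: no → true
  estimated repair cost = 379 USD: 1126 == 379 is false
  serial number matches: no → false
  estimated repair cost ≤ 24 USD: 1126 ≤ 24 is false
Combine:
[1.1] NOT true = false
[1] false AND true AND false = false
[2] true AND true AND true = true
[3.1] NOT true = false
[3] false AND true AND false = false
[4.2] NOT true = false
[4] false AND false = false
[5] false AND true = false
[6] false AND true = false
[7] false AND false = false
[8.2] NOT false = true
[8] false AND true AND false = false
[root] false OR true OR false OR false OR false OR false OR false OR false = true
Overall: true → honored

Honored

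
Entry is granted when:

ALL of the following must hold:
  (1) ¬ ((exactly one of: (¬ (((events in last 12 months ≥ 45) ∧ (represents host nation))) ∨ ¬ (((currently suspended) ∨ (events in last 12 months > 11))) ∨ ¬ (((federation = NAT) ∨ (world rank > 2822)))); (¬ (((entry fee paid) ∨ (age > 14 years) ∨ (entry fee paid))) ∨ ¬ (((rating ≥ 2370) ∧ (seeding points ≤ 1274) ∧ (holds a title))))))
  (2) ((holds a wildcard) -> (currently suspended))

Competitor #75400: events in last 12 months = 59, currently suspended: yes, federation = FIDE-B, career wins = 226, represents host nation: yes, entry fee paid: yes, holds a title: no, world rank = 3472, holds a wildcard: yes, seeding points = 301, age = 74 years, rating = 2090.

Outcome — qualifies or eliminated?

Eliminated

Atomic conditions:
  events in last 12 months ≥ 45: 59 ≥ 45 is true
  represents host nation: yes → true
  currently suspended: yes → true
  events in last 12 months > 11: 59 > 11 is true
  federation = NAT: FIDE-B == NAT is false
  world rank > 2822: 3472 > 2822 is true
  entry fee paid: yes → true
  age > 14 years: 74 > 14 is true
  rating ≥ 2370: 2090 ≥ 2370 is false
  seeding points ≤ 1274: 301 ≤ 1274 is true
  holds a title: no → false
  holds a wildcard: yes → true
Combine:
[1.1.1.1.1] true AND true = true
[1.1.1.1] NOT true = false
[1.1.1.2.1] true OR true = true
[1.1.1.2] NOT true = false
[1.1.1.3.1] false OR true = true
[1.1.1.3] NOT true = false
[1.1.1] false OR false OR false = false
[1.1.2.1.1] true OR true OR true = true
[1.1.2.1] NOT true = false
[1.1.2.2.1] false AND true AND false = false
[1.1.2.2] NOT false = true
[1.1.2] false OR true = true
[1.1] exactly-one(false, true) = true
[1] NOT true = false
[2] true → true = true
[root] false AND true = false
Overall: false → eliminated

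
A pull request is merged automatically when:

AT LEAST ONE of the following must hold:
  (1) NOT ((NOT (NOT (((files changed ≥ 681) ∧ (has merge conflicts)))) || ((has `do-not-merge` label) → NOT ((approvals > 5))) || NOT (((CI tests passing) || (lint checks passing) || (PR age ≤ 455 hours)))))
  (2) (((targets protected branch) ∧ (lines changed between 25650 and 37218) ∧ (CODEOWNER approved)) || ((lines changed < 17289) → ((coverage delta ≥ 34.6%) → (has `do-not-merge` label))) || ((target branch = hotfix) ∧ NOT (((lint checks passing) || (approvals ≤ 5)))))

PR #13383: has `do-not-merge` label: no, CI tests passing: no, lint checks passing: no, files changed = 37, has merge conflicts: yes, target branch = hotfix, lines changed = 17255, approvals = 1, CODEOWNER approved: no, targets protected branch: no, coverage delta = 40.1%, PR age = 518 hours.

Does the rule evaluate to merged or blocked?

Atomic conditions:
  files changed ≥ 681: 37 ≥ 681 is false
  has merge conflicts: yes → true
  has `do-not-merge` label: no → false
  approvals > 5: 1 > 5 is false
  CI tests passing: no → false
  lint checks passing: no → false
  PR age ≤ 455 hours: 518 ≤ 455 is false
  targets protected branch: no → false
  lines changed between 25650 and 37218: 17255 in [25650, 37218] is false
  CODEOWNER approved: no → false
  lines changed < 17289: 17255 < 17289 is true
  coverage delta ≥ 34.6%: 40.1 ≥ 34.6 is true
  target branch = hotfix: hotfix == hotfix is true
  approvals ≤ 5: 1 ≤ 5 is true
Combine:
[1.1.1.1.1] false AND true = false
[1.1.1.1] NOT false = true
[1.1.1] NOT true = false
[1.1.2.2] NOT false = true
[1.1.2] false → true (antecedent false ⇒ implication holds) = true
[1.1.3.1] false OR false OR false = false
[1.1.3] NOT false = true
[1.1] false OR true OR true = true
[1] NOT true = false
[2.1] false AND false AND false = false
[2.2.2] true → false = false
[2.2] true → false = false
[2.3.2.1] false OR true = true
[2.3.2] NOT true = false
[2.3] true AND false = false
[2] false OR false OR false = false
[root] false OR false = false
Overall: false → blocked

Blocked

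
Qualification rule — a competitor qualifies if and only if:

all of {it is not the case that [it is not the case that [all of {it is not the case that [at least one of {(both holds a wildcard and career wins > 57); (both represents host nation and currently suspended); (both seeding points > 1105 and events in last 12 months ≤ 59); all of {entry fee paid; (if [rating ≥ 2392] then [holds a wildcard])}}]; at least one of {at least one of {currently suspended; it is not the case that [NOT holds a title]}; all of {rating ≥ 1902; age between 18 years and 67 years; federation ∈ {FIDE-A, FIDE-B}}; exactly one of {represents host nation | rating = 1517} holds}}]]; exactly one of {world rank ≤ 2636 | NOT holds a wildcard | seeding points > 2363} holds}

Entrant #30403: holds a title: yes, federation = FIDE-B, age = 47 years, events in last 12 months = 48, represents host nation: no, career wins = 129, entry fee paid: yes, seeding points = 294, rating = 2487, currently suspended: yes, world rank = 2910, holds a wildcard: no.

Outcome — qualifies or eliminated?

Qualifies

Atomic conditions:
  holds a wildcard: no → false
  career wins > 57: 129 > 57 is true
  represents host nation: no → false
  currently suspended: yes → true
  seeding points > 1105: 294 > 1105 is false
  events in last 12 months ≤ 59: 48 ≤ 59 is true
  entry fee paid: yes → true
  rating ≥ 2392: 2487 ≥ 2392 is true
  NOT holds a title: yes → false
  rating ≥ 1902: 2487 ≥ 1902 is true
  age between 18 years and 67 years: 47 in [18, 67] is true
  federation ∈ {FIDE-A, FIDE-B}: FIDE-B is in the set → true
  rating = 1517: 2487 == 1517 is false
  world rank ≤ 2636: 2910 ≤ 2636 is false
  NOT holds a wildcard: no → true
  seeding points > 2363: 294 > 2363 is false
Combine:
[1.1.1.1.1.1] false AND true = false
[1.1.1.1.1.2] false AND true = false
[1.1.1.1.1.3] false AND true = false
[1.1.1.1.1.4.2] true → false = false
[1.1.1.1.1.4] true AND false = false
[1.1.1.1.1] false OR false OR false OR false = false
[1.1.1.1] NOT false = true
[1.1.1.2.1.2] NOT false = true
[1.1.1.2.1] true OR true = true
[1.1.1.2.2] true AND true AND true = true
[1.1.1.2.3] exactly-one(false, false) = false
[1.1.1.2] true OR true OR false = true
[1.1.1] true AND true = true
[1.1] NOT true = false
[1] NOT false = true
[2] exactly-one(false, true, false) = true
[root] true AND true = true
Overall: true → qualifies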